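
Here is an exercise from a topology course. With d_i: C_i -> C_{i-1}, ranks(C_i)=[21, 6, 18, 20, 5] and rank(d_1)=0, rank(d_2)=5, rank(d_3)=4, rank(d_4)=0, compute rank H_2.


rank H_k = rank(ker d_k) - rank(im d_{k+1}).
rank(ker d_2) = rank(C_2) - rank(d_2) = 18 - 5 = 13.
rank(im d_{2+1}) = 4.
rank H_2 = 13 - 4 = 9

9


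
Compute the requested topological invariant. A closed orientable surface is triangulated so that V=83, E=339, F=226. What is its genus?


chi = V - E + F = 83 - 339 + 226 = -30
For orientable closed surface: chi = 2 - 2g, so g = (2 - chi)/2.
g = (2 - (-30)) / 2 = 32 / 2 = 16

16


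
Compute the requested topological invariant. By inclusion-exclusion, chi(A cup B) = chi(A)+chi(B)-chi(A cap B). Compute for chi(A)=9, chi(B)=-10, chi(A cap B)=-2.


chi(A cup B) = chi(A) + chi(B) - chi(A cap B)
= 9 + (-10) - (-2)
= 1

1


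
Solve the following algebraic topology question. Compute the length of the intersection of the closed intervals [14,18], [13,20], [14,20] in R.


Intersection = [max(a_i), min(b_i)] = [14, 18].
Length = 18 - 14 = 4

4


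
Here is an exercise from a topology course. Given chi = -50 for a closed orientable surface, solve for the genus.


chi = 2 - 2g for closed orientable surfaces.
-50 = 2 - 2g
2g = 2 - (-50) = 52
g = 26

26


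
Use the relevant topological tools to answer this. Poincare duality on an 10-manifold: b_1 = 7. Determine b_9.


Poincare duality for closed orientable n-manifolds: b_k = b_{n-k}.
Here n = 10, so b_9 = b_1 = 7

7


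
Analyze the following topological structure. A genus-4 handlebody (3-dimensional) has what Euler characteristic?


A genus-g handlebody deformation retracts to a wedge of g circles.
chi(vee_g S^1) = 1 - g.
chi(H_4) = 1 - 4 = -3

-3


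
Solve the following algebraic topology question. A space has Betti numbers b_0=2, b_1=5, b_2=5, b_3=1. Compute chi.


chi = sum_k (-1)^k b_k.
= (2) + (-5) + (5) + (-1)
= 1

1


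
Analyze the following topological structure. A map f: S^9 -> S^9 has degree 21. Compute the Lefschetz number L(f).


On S^9: L(f) = tr(f_0*) + (-1)^9 tr(f_9*) = 1 + (-1)^9 * deg(f).
L(f) = 1 + (-1)^9 * 21 = 1 + -21 = -20

-20


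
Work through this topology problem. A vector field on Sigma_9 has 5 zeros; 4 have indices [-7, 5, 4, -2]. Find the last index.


Poincare-Hopf: sum of indices = chi(M).
chi(Sigma_9) = 2 - 2*9 = -16.
Sum of known indices = 0.
x = chi - (sum known) = -16 - (0) = -16

-16


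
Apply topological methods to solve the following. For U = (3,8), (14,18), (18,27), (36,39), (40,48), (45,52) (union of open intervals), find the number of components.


Sort and merge overlapping open intervals.
Merged: (3,8), (14,18), (18,27), (36,39), (40,52).
Number of components = 5

5


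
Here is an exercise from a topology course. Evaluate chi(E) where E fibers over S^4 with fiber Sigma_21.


chi(S^4) = 2 (n even), chi(Sigma_21) = 2 - 2*21 = -40.
chi(E) = 2 * (-40) = -80

-80


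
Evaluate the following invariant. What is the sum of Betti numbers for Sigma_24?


For Sigma_24: b_0 = 1, b_1 = 2g = 48, b_2 = 1.
Total = 1 + 48 + 1 = 50

50


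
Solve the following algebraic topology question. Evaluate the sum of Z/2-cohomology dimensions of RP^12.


H^k(RP^12; Z/2) = Z/2 for each 0 <= k <= 12.
Total dimension = 12 + 1 = 13

13


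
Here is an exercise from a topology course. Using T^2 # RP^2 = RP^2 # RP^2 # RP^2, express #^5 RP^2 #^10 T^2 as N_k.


Since a >= 1, the sum is non-orientable; each T^2 can be replaced by RP^2 # RP^2 (since T^2#RP^2 = 3RP^2).
Total crosscaps k = 5 + 2*10 = 25.
Check via chi: chi = 5*1 + 10*0 - (5+10-1)*2 = -23 = 2 - k = -23. Consistent.

25


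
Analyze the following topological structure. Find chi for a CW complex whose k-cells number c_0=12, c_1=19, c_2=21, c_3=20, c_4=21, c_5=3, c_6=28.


chi = sum_k (-1)^k c_k.
= (-1)^0*12 + (-1)^1*19 + (-1)^2*21 + (-1)^3*20 + (-1)^4*21 + (-1)^5*3 + (-1)^6*28
= (12) + (-19) + (21) + (-20) + (21) + (-3) + (28)
= 40

40


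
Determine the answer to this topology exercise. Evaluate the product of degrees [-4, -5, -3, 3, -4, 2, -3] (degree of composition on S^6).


Degree is multiplicative: deg(composition) = product of degrees.
= (-4) * (-5) * (-3) * (3) * (-4) * (2) * (-3) = -4320

-4320


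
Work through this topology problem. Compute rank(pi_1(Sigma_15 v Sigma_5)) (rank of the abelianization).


For a wedge: H_1(A v B) = H_1(A) + H_1(B).
b_1(Sigma_15) = 30, b_1(Sigma_5) = 10.
b_1 = 30 + 10 = 40

40


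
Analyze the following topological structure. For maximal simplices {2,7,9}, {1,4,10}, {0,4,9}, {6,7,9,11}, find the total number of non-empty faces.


Each maximal simplex on m vertices has 2^m - 1 nonempty faces.
Take the union (dedupe shared faces).
Total distinct faces = 31

31


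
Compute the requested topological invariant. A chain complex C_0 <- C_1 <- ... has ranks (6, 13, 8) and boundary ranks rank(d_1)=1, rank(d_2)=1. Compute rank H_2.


rank H_k = rank(ker d_k) - rank(im d_{k+1}).
rank(ker d_2) = rank(C_2) - rank(d_2) = 8 - 1 = 7.
rank(im d_{2+1}) = 0.
rank H_2 = 7 - 0 = 7

7


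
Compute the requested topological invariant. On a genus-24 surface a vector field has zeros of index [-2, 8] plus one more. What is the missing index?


Poincare-Hopf: sum of indices = chi(M).
chi(Sigma_24) = 2 - 2*24 = -46.
Sum of known indices = 6.
x = chi - (sum known) = -46 - (6) = -52

-52


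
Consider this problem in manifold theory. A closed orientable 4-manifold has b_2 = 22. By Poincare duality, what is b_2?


Poincare duality for closed orientable n-manifolds: b_k = b_{n-k}.
Here n = 4, so b_2 = b_2 = 22

22


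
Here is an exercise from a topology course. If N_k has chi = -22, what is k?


chi = 2 - k for closed non-orientable surfaces with k crosscaps.
-22 = 2 - k
k = 2 - (-22) = 24

24


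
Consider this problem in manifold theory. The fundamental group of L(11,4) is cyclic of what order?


pi_1(L(p,q)) = Z/pZ for any q coprime to p.
|pi_1(L(11,4))| = 11

11


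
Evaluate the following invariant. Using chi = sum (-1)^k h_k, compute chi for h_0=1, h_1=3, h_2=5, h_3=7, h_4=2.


Handles of index k contribute (-1)^k to chi (same as CW cells).
chi = (1) + (-3) + (5) + (-7) + (2) = -2

-2


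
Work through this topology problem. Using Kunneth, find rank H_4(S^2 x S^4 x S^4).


Each S^d has Poincare polynomial 1 + t^d.
The product S^2 x S^4 x S^4 has Poincare polynomial prod(1+t^d_i).
Expanding: b_0=1, b_2=1, b_4=2, b_6=2, b_8=1, b_10=1.
b_4 = 2

2


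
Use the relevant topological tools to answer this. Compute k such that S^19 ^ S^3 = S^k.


S^m ^ S^n = S^{m+n}.
k = 19 + 3 = 22

22


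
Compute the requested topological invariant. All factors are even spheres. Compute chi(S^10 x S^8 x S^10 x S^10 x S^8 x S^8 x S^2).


chi is multiplicative: chi(X x Y) = chi(X) chi(Y).
Each even-dim sphere has chi = 2. There are 7 factors.
chi = 2^7 = 128

128


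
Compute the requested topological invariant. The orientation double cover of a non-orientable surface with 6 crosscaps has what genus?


chi(N_6) = 2 - 6 = -4.
Double cover: chi(Sigma_g) = 2 * chi(N_6) = 2*(-4) = -8.
2 - 2g = -8, so g = (2 - (-8))/2 = 10/2 = 5

5


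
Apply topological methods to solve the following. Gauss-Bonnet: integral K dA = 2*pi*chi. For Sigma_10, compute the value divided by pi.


Gauss-Bonnet: integral K dA = 2*pi*chi(M).
chi(Sigma_10) = 2 - 2*10 = -18.
(integral K dA)/pi = 2*chi = 2*(-18) = -36

-36


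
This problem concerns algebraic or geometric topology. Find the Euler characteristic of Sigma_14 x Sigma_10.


chi(Sigma_14) = 2 - 2*14 = -26
chi(Sigma_10) = 2 - 2*10 = -18
chi(product) = (-26) * (-18) = 468

468


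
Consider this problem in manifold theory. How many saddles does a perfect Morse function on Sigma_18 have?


A perfect Morse function has m_k = b_k.
For Sigma_18: b_0=1, b_1=2g=36, b_2=1.
Saddles m_1 = 2g = 36

36


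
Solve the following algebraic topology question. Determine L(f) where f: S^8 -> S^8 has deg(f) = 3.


On S^8: L(f) = tr(f_0*) + (-1)^8 tr(f_8*) = 1 + (-1)^8 * deg(f).
L(f) = 1 + (-1)^8 * 3 = 1 + 3 = 4

4


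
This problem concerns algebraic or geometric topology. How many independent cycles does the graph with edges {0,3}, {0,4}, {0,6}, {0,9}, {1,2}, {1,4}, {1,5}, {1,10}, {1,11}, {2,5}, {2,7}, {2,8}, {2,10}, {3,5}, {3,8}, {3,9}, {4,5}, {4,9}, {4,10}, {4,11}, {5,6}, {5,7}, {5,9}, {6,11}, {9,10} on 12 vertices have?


b_1 = E - V + (number of components).
E = 25, V = 12, components = 1.
b_1 = 25 - 12 + 1 = 14

14


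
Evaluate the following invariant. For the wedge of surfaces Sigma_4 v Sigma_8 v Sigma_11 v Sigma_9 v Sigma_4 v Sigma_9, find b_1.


For a wedge X v Y: reduced H_k(X v Y) = H_k(X) + H_k(Y).
Each Sigma_g contributes b_1 = 2g.
b_1 = 8 + 16 + 22 + 18 + 8 + 18 = 90

90


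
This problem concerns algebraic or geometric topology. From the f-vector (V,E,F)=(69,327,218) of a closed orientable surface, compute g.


chi = V - E + F = 69 - 327 + 218 = -40
For orientable closed surface: chi = 2 - 2g, so g = (2 - chi)/2.
g = (2 - (-40)) / 2 = 42 / 2 = 21

21


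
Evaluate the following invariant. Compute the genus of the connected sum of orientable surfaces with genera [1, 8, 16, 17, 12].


Genus is additive under connected sum of orientable surfaces.
g = 1 + 8 + 16 + 17 + 12 = 54

54


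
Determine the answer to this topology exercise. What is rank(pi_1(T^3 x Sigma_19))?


pi_1(A x B) = pi_1(A) x pi_1(B); rank of abelianization = b_1.
b_1(T^3) = 3, b_1(Sigma_19) = 2*19 = 38.
b_1(product) = 3 + 38 = 41

41


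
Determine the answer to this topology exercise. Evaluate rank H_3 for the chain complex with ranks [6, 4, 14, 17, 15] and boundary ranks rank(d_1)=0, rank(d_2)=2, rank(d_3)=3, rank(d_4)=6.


rank H_k = rank(ker d_k) - rank(im d_{k+1}).
rank(ker d_3) = rank(C_3) - rank(d_3) = 17 - 3 = 14.
rank(im d_{3+1}) = 6.
rank H_3 = 14 - 6 = 8

8


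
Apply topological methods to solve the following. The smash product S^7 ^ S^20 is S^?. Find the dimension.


S^m ^ S^n = S^{m+n}.
k = 7 + 20 = 27

27


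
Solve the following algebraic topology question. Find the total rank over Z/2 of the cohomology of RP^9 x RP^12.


dim H^*(RP^n; Z/2) = n+1 (one Z/2 in each degree 0..n).
Total Betti number is multiplicative.
Total = (9+1) * (12+1) = 10 * 13 = 130

130


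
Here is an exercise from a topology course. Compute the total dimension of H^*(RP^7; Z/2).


H^k(RP^7; Z/2) = Z/2 for each 0 <= k <= 7.
Total dimension = 7 + 1 = 8

8


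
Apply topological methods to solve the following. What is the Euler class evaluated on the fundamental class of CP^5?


For any closed oriented manifold, <e(TM),[M]> = chi(M).
chi(CP^5) = 5+1 = 6

6


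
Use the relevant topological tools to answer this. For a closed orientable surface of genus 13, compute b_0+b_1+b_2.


For Sigma_13: b_0 = 1, b_1 = 2g = 26, b_2 = 1.
Total = 1 + 26 + 1 = 28

28


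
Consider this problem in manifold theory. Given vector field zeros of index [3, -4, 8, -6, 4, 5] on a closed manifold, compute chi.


Poincare-Hopf: chi(M) = sum of indices of zeros.
chi = (3) + (-4) + (8) + (-6) + (4) + (5) = 10

10


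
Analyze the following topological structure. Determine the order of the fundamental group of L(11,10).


pi_1(L(p,q)) = Z/pZ for any q coprime to p.
|pi_1(L(11,10))| = 11

11


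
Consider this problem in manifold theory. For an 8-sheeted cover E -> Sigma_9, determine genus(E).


For an n-sheeted cover: chi(E) = n * chi(B).
chi(Sigma_9) = 2 - 2*9 = -16.
chi(E) = 8 * (-16) = -128.
genus(E) = (2 - chi(E))/2 = (2 - (-128))/2 = 130/2 = 65

65


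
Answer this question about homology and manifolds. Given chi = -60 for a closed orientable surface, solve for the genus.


chi = 2 - 2g for closed orientable surfaces.
-60 = 2 - 2g
2g = 2 - (-60) = 62
g = 31

31


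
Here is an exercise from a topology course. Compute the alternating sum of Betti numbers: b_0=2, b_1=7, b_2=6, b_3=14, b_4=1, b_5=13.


chi = sum_k (-1)^k b_k.
= (2) + (-7) + (6) + (-14) + (1) + (-13)
= -25

-25


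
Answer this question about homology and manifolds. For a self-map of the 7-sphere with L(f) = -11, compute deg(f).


L(f) = 1 + (-1)^7 deg(f) on S^7.
-11 = 1 + (-1)^7 * deg(f)
(-1)^7 * deg(f) = -12
deg(f) = 12

12


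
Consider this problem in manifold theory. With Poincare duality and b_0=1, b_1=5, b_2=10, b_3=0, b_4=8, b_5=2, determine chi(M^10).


By Poincare duality b_k = b_{10-k}, so full Betti numbers: b_0=1, b_1=5, b_2=10, b_3=0, b_4=8, b_5=2, b_6=8, b_7=0, b_8=10, b_9=5, b_10=1.
chi = sum (-1)^k b_k = 26

26


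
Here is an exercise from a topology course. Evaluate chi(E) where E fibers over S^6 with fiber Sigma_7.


chi(S^6) = 2 (n even), chi(Sigma_7) = 2 - 2*7 = -12.
chi(E) = 2 * (-12) = -24

-24


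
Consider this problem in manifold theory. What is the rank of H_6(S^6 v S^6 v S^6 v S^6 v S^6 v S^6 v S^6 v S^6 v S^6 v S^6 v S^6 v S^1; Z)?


For a wedge of spheres, H_k (k>0) is free on one generator per sphere of dimension k.
Spheres of dimension 6: count = 11.
b_6 = 11

11


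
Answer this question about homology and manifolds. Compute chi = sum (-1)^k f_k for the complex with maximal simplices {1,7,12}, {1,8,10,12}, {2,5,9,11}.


Enumerate all faces; f-vector: f_0=9, f_1=14, f_2=9, f_3=2.
chi = sum (-1)^k f_k = 2

2


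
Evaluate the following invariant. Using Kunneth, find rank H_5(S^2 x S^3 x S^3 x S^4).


Each S^d has Poincare polynomial 1 + t^d.
The product S^2 x S^3 x S^3 x S^4 has Poincare polynomial prod(1+t^d_i).
Expanding: b_0=1, b_2=1, b_3=2, b_4=1, b_5=2, b_6=2, b_7=2, b_8=1, b_9=2, b_10=1, b_12=1.
b_5 = 2

2


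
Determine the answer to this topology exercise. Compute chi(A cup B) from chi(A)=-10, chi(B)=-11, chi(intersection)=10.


chi(A cup B) = chi(A) + chi(B) - chi(A cap B)
= -10 + (-11) - (10)
= -31

-31


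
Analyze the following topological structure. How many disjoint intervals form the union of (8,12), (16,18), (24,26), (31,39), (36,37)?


Sort and merge overlapping open intervals.
Merged: (8,12), (16,18), (24,26), (31,39).
Number of components = 4

4


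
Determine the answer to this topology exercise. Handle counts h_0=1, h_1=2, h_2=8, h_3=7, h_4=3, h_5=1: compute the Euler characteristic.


Handles of index k contribute (-1)^k to chi (same as CW cells).
chi = (1) + (-2) + (8) + (-7) + (3) + (-1) = 2

2


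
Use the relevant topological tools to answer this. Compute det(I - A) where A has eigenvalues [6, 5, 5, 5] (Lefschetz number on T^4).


For a torus self-map: L(f) = det(I - A) where A acts on H_1.
L(f) = (1-6) * (1-5) * (1-5) * (1-5) = -5 * -4 * -4 * -4 = 320

320


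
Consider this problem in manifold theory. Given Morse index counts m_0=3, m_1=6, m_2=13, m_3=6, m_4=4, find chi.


Morse theory: chi(M) = sum_k (-1)^k m_k where m_k = #(index-k critical points).
= (3) + (-6) + (13) + (-6) + (4) = 8

8


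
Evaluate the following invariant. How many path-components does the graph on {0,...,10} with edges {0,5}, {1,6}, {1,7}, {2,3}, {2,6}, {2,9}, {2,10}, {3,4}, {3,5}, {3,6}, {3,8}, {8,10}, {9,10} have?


Run DFS/union-find over 11 vertices.
V = 11, E = 13.
Number of components = 1

1


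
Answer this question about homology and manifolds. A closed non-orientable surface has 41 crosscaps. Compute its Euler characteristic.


For a non-orientable closed surface with k crosscaps: chi = 2 - k.
Here k = 41.
chi = 2 - 41 = -39

-39


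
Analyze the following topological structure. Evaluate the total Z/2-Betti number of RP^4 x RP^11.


dim H^*(RP^n; Z/2) = n+1 (one Z/2 in each degree 0..n).
Total Betti number is multiplicative.
Total = (4+1) * (11+1) = 5 * 12 = 60

60


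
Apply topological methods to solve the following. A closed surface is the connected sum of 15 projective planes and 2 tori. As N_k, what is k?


Since a >= 1, the sum is non-orientable; each T^2 can be replaced by RP^2 # RP^2 (since T^2#RP^2 = 3RP^2).
Total crosscaps k = 15 + 2*2 = 19.
Check via chi: chi = 15*1 + 2*0 - (15+2-1)*2 = -17 = 2 - k = -17. Consistent.

19


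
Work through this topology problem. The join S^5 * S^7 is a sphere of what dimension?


Join of spheres: S^m * S^n = S^{m+n+1}.
dim = 5 + 7 + 1 = 13

13


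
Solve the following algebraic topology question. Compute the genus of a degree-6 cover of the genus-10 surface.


For an n-sheeted cover: chi(E) = n * chi(B).
chi(Sigma_10) = 2 - 2*10 = -18.
chi(E) = 6 * (-18) = -108.
genus(E) = (2 - chi(E))/2 = (2 - (-108))/2 = 110/2 = 55

55


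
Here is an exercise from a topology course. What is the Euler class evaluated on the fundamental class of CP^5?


For any closed oriented manifold, <e(TM),[M]> = chi(M).
chi(CP^5) = 5+1 = 6

6


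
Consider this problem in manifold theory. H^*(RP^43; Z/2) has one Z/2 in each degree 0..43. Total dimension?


H^k(RP^43; Z/2) = Z/2 for each 0 <= k <= 43.
Total dimension = 43 + 1 = 44

44


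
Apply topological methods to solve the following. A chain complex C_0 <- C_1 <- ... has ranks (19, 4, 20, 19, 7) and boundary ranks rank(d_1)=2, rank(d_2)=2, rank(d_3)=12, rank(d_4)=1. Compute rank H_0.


rank H_k = rank(ker d_k) - rank(im d_{k+1}).
rank(ker d_0) = rank(C_0) - rank(d_0) = 19 - 0 = 19.
rank(im d_{0+1}) = 2.
rank H_0 = 19 - 2 = 17

17


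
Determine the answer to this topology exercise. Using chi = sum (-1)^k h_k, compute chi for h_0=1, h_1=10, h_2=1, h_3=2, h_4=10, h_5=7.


Handles of index k contribute (-1)^k to chi (same as CW cells).
chi = (1) + (-10) + (1) + (-2) + (10) + (-7) = -7

-7


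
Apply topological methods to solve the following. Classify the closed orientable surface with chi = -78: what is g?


chi = 2 - 2g for closed orientable surfaces.
-78 = 2 - 2g
2g = 2 - (-78) = 80
g = 40

40


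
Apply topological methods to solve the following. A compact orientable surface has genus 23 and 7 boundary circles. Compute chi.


For a compact orientable surface with genus g and b boundary components: chi = 2 - 2g - b.
chi = 2 - 2*23 - 7 = 2 - 46 - 7 = -51

-51


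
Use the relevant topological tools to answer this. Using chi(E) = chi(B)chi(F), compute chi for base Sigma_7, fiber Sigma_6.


For a fiber bundle F -> E -> B (with CW structure): chi(E) = chi(B) * chi(F).
chi(Sigma_7) = -12, chi(Sigma_6) = -10.
chi(E) = (-12) * (-10) = 120

120


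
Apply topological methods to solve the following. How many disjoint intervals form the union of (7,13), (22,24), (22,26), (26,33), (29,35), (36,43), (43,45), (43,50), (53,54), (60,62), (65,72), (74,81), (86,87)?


Sort and merge overlapping open intervals.
Merged: (7,13), (22,26), (26,35), (36,43), (43,50), (53,54), (60,62), (65,72), (74,81), (86,87).
Number of components = 10

10


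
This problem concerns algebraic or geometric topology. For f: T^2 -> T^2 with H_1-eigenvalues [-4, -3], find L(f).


For a torus self-map: L(f) = det(I - A) where A acts on H_1.
L(f) = (1--4) * (1--3) = 5 * 4 = 20

20


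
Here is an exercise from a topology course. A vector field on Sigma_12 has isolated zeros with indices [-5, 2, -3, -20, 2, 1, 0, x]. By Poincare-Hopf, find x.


Poincare-Hopf: sum of indices = chi(M).
chi(Sigma_12) = 2 - 2*12 = -22.
Sum of known indices = -23.
x = chi - (sum known) = -22 - (-23) = 1

1


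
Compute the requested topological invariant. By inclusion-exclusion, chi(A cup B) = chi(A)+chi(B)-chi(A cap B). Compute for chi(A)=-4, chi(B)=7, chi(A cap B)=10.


chi(A cup B) = chi(A) + chi(B) - chi(A cap B)
= -4 + (7) - (10)
= -7

-7


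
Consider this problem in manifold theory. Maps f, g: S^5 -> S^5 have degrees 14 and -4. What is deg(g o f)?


Degree is multiplicative under composition: deg(g o f) = deg(g) * deg(f).
= -4 * 14 = -56

-56


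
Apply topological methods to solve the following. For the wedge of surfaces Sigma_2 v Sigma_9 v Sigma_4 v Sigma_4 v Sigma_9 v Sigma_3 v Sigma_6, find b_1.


For a wedge X v Y: reduced H_k(X v Y) = H_k(X) + H_k(Y).
Each Sigma_g contributes b_1 = 2g.
b_1 = 4 + 18 + 8 + 8 + 18 + 6 + 12 = 74

74


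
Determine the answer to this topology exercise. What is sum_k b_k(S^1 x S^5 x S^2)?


Total Betti number is multiplicative under products.
Each S^d (d>=1) has total Betti number 2.
There are 3 sphere factors.
Total = 2^3 = 8

8


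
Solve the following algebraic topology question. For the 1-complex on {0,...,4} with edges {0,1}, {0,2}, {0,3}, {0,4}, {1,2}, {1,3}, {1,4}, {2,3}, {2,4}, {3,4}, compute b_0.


Run DFS/union-find over 5 vertices.
V = 5, E = 10.
Number of components = 1

1


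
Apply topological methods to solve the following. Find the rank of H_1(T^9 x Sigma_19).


pi_1(A x B) = pi_1(A) x pi_1(B); rank of abelianization = b_1.
b_1(T^9) = 9, b_1(Sigma_19) = 2*19 = 38.
b_1(product) = 9 + 38 = 47

47


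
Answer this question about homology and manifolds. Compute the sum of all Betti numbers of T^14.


b_k(T^14) = C(14,k), so the sum over k is sum_k C(14,k) = 2^14.
Total = 2^14 = 16384

16384


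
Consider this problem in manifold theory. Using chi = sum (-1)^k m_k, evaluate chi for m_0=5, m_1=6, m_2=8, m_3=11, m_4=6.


Morse theory: chi(M) = sum_k (-1)^k m_k where m_k = #(index-k critical points).
= (5) + (-6) + (8) + (-11) + (6) = 2

2


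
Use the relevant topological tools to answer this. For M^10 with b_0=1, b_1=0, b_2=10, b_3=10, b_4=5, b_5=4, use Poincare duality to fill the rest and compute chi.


By Poincare duality b_k = b_{10-k}, so full Betti numbers: b_0=1, b_1=0, b_2=10, b_3=10, b_4=5, b_5=4, b_6=5, b_7=10, b_8=10, b_9=0, b_10=1.
chi = sum (-1)^k b_k = 8

8


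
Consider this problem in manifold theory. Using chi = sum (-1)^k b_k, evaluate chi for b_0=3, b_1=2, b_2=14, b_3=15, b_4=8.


chi = sum_k (-1)^k b_k.
= (3) + (-2) + (14) + (-15) + (8)
= 8

8


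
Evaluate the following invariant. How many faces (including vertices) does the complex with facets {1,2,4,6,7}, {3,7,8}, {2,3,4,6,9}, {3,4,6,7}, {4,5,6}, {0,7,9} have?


Each maximal simplex on m vertices has 2^m - 1 nonempty faces.
Take the union (dedupe shared faces).
Total distinct faces = 72

72


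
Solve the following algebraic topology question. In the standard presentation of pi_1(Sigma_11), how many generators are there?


Standard presentation: pi_1(Sigma_g) = <a_1,b_1,...,a_g,b_g | [a_1,b_1]...[a_g,b_g] = 1>.
Number of generators = 2g = 2*11 = 22

22


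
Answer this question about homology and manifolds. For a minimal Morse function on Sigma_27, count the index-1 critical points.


A perfect Morse function has m_k = b_k.
For Sigma_27: b_0=1, b_1=2g=54, b_2=1.
Saddles m_1 = 2g = 54

54


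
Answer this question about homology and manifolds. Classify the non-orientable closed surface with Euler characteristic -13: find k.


chi = 2 - k for closed non-orientable surfaces with k crosscaps.
-13 = 2 - k
k = 2 - (-13) = 15

15


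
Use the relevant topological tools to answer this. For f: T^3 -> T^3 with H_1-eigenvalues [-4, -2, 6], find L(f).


For a torus self-map: L(f) = det(I - A) where A acts on H_1.
L(f) = (1--4) * (1--2) * (1-6) = 5 * 3 * -5 = -75

-75


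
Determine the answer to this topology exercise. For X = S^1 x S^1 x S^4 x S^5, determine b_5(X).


Each S^d has Poincare polynomial 1 + t^d.
The product S^1 x S^1 x S^4 x S^5 has Poincare polynomial prod(1+t^d_i).
Expanding: b_0=1, b_1=2, b_2=1, b_4=1, b_5=3, b_6=3, b_7=1, b_9=1, b_10=2, b_11=1.
b_5 = 3

3


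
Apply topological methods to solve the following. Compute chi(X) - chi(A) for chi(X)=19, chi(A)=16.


Relative Euler characteristic: chi(X, A) = chi(X) - chi(A).
= 19 - (16) = 3

3


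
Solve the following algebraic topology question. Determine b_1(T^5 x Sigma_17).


pi_1(A x B) = pi_1(A) x pi_1(B); rank of abelianization = b_1.
b_1(T^5) = 5, b_1(Sigma_17) = 2*17 = 34.
b_1(product) = 5 + 34 = 39

39


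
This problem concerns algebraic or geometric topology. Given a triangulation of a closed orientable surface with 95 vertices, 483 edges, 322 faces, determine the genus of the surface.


chi = V - E + F = 95 - 483 + 322 = -66
For orientable closed surface: chi = 2 - 2g, so g = (2 - chi)/2.
g = (2 - (-66)) / 2 = 68 / 2 = 34

34


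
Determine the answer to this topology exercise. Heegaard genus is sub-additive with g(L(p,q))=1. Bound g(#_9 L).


Heegaard genus satisfies g(A#B) <= g(A) + g(B).
Each lens space has g = 1.
Upper bound: 9 * 1 = 9

9


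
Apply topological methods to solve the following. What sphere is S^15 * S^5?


Join of spheres: S^m * S^n = S^{m+n+1}.
dim = 15 + 5 + 1 = 21

21


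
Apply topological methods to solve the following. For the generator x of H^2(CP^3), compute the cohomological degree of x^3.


|x| = 2 in H^*(CP^n).
|x^3| = 3 * |x| = 3 * 2 = 6

6


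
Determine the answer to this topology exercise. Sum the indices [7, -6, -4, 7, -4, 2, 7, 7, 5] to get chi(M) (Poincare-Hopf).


Poincare-Hopf: chi(M) = sum of indices of zeros.
chi = (7) + (-6) + (-4) + (7) + (-4) + (2) + (7) + (7) + (5) = 21

21


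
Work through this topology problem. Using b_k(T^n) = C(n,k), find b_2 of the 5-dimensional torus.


By the Kunneth formula, b_k(T^n) = C(n,k).
b_2(T^5) = C(5,2).
C(5,2) = 5!/(2!*3!) = 10

10


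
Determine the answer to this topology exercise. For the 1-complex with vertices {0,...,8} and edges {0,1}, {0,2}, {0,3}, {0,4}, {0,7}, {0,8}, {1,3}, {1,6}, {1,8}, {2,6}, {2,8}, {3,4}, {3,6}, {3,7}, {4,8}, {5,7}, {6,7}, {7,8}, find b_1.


b_1 = E - V + (number of components).
E = 18, V = 9, components = 1.
b_1 = 18 - 9 + 1 = 10

10


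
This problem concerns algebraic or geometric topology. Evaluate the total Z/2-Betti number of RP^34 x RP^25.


dim H^*(RP^n; Z/2) = n+1 (one Z/2 in each degree 0..n).
Total Betti number is multiplicative.
Total = (34+1) * (25+1) = 35 * 26 = 910

910


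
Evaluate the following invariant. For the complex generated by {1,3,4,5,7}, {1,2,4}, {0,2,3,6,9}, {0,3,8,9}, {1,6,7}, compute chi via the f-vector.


Enumerate all faces; f-vector: f_0=10, f_1=27, f_2=25, f_3=11, f_4=2.
chi = sum (-1)^k f_k = -1

-1


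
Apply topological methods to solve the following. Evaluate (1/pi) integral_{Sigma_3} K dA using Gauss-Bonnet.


Gauss-Bonnet: integral K dA = 2*pi*chi(M).
chi(Sigma_3) = 2 - 2*3 = -4.
(integral K dA)/pi = 2*chi = 2*(-4) = -8

-8


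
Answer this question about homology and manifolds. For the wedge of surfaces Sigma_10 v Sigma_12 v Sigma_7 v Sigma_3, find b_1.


For a wedge X v Y: reduced H_k(X v Y) = H_k(X) + H_k(Y).
Each Sigma_g contributes b_1 = 2g.
b_1 = 20 + 24 + 14 + 6 = 64

64


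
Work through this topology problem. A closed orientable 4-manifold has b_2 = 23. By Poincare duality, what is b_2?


Poincare duality for closed orientable n-manifolds: b_k = b_{n-k}.
Here n = 4, so b_2 = b_2 = 23

23


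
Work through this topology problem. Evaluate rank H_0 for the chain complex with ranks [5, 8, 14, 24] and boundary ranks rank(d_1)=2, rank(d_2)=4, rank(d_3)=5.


rank H_k = rank(ker d_k) - rank(im d_{k+1}).
rank(ker d_0) = rank(C_0) - rank(d_0) = 5 - 0 = 5.
rank(im d_{0+1}) = 2.
rank H_0 = 5 - 2 = 3

3


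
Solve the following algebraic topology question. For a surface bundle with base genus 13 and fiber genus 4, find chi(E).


For a fiber bundle F -> E -> B (with CW structure): chi(E) = chi(B) * chi(F).
chi(Sigma_13) = -24, chi(Sigma_4) = -6.
chi(E) = (-24) * (-6) = 144

144


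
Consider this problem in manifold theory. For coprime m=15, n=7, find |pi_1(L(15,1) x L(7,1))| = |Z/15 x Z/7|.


pi_1(X x Y) = pi_1(X) x pi_1(Y).
pi_1(L(15,1)) = Z/15, pi_1(L(7,1)) = Z/7.
|Z/15 x Z/7| = 15 * 7 = 105

105


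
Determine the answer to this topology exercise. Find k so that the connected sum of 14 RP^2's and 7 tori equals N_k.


Since a >= 1, the sum is non-orientable; each T^2 can be replaced by RP^2 # RP^2 (since T^2#RP^2 = 3RP^2).
Total crosscaps k = 14 + 2*7 = 28.
Check via chi: chi = 14*1 + 7*0 - (14+7-1)*2 = -26 = 2 - k = -26. Consistent.

28


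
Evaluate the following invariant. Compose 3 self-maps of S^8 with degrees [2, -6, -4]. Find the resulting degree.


Degree is multiplicative: deg(composition) = product of degrees.
= (2) * (-6) * (-4) = 48

48


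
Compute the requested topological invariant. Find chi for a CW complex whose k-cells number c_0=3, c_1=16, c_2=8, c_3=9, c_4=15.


chi = sum_k (-1)^k c_k.
= (-1)^0*3 + (-1)^1*16 + (-1)^2*8 + (-1)^3*9 + (-1)^4*15
= (3) + (-16) + (8) + (-9) + (15)
= 1

1


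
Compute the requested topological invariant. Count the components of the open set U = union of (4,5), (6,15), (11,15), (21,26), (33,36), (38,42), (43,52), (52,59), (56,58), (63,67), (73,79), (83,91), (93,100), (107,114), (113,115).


Sort and merge overlapping open intervals.
Merged: (4,5), (6,15), (21,26), (33,36), (38,42), (43,52), (52,59), (63,67), (73,79), (83,91), (93,100), (107,115).
Number of components = 12

12


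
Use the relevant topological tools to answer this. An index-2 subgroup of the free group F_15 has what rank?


Nielsen-Schreier: an index-n subgroup of F_r is free of rank 1 + n(r-1).
Equivalently: chi(cover) = n*chi(base); chi(vee_r S^1) = 1 - 15 = -14.
chi(E) = 2*(-14) = -28; rank = 1 - chi(E) = 1 - (-28) = 29.
rank = 1 + 2*(15-1) = 1 + 28 = 29

29


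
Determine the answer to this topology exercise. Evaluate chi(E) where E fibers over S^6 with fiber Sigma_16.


chi(S^6) = 2 (n even), chi(Sigma_16) = 2 - 2*16 = -30.
chi(E) = 2 * (-30) = -60

-60


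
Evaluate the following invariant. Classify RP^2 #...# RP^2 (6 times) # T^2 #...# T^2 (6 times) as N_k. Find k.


Since a >= 1, the sum is non-orientable; each T^2 can be replaced by RP^2 # RP^2 (since T^2#RP^2 = 3RP^2).
Total crosscaps k = 6 + 2*6 = 18.
Check via chi: chi = 6*1 + 6*0 - (6+6-1)*2 = -16 = 2 - k = -16. Consistent.

18


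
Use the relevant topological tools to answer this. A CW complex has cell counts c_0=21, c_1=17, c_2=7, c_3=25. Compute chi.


chi = sum_k (-1)^k c_k.
= (-1)^0*21 + (-1)^1*17 + (-1)^2*7 + (-1)^3*25
= (21) + (-17) + (7) + (-25)
= -14

-14


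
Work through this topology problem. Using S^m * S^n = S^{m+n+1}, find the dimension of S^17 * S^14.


Join of spheres: S^m * S^n = S^{m+n+1}.
dim = 17 + 14 + 1 = 32

32


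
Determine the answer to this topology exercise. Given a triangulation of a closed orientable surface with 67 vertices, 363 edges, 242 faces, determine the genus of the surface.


chi = V - E + F = 67 - 363 + 242 = -54
For orientable closed surface: chi = 2 - 2g, so g = (2 - chi)/2.
g = (2 - (-54)) / 2 = 56 / 2 = 28

28


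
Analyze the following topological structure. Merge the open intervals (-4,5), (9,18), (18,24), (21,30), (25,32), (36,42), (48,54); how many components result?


Sort and merge overlapping open intervals.
Merged: (-4,5), (9,18), (18,32), (36,42), (48,54).
Number of components = 5

5


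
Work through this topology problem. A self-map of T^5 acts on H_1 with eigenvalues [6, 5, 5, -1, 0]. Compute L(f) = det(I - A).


For a torus self-map: L(f) = det(I - A) where A acts on H_1.
L(f) = (1-6) * (1-5) * (1-5) * (1--1) * (1-0) = -5 * -4 * -4 * 2 * 1 = -160

-160


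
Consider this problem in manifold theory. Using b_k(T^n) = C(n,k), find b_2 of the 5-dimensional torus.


By the Kunneth formula, b_k(T^n) = C(n,k).
b_2(T^5) = C(5,2).
C(5,2) = 5!/(2!*3!) = 10

10


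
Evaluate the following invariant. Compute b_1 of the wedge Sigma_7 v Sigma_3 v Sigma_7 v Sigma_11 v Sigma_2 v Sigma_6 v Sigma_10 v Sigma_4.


For a wedge X v Y: reduced H_k(X v Y) = H_k(X) + H_k(Y).
Each Sigma_g contributes b_1 = 2g.
b_1 = 14 + 6 + 14 + 22 + 4 + 12 + 20 + 8 = 100

100


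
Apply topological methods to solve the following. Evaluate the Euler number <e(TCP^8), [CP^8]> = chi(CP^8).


For any closed oriented manifold, <e(TM),[M]> = chi(M).
chi(CP^8) = 8+1 = 9

9


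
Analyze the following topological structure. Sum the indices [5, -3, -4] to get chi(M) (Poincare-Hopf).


Poincare-Hopf: chi(M) = sum of indices of zeros.
chi = (5) + (-3) + (-4) = -2

-2


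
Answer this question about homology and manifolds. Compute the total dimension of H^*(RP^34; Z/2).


H^k(RP^34; Z/2) = Z/2 for each 0 <= k <= 34.
Total dimension = 34 + 1 = 35

35


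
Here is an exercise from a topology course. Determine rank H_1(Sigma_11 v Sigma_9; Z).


For a wedge: H_1(A v B) = H_1(A) + H_1(B).
b_1(Sigma_11) = 22, b_1(Sigma_9) = 18.
b_1 = 22 + 18 = 40

40


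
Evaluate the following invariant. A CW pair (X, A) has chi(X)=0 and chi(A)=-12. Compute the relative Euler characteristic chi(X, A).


Relative Euler characteristic: chi(X, A) = chi(X) - chi(A).
= 0 - (-12) = 12

12


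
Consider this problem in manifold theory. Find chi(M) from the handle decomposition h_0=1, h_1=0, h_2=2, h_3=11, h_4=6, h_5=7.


Handles of index k contribute (-1)^k to chi (same as CW cells).
chi = (1) + (0) + (2) + (-11) + (6) + (-7) = -9

-9


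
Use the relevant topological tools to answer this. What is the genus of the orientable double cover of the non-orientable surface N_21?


chi(N_21) = 2 - 21 = -19.
Double cover: chi(Sigma_g) = 2 * chi(N_21) = 2*(-19) = -38.
2 - 2g = -38, so g = (2 - (-38))/2 = 40/2 = 20

20


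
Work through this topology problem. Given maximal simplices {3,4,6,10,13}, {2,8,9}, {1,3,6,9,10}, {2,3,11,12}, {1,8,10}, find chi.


Enumerate all faces; f-vector: f_0=11, f_1=28, f_2=25, f_3=11, f_4=2.
chi = sum (-1)^k f_k = -1

-1


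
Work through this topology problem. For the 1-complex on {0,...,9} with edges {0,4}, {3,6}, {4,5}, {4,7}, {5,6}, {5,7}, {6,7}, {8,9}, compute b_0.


Run DFS/union-find over 10 vertices.
V = 10, E = 8.
Number of components = 4

4


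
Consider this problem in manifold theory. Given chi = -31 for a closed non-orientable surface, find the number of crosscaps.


chi = 2 - k for closed non-orientable surfaces with k crosscaps.
-31 = 2 - k
k = 2 - (-31) = 33

33


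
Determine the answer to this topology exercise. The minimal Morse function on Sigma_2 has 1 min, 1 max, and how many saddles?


A perfect Morse function has m_k = b_k.
For Sigma_2: b_0=1, b_1=2g=4, b_2=1.
Saddles m_1 = 2g = 4

4


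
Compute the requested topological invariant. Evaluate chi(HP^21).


HP^21 has one cell in each dimension 0, 4, ..., 4*21 (21+1 cells, all even-dim).
chi = 21 + 1 = 22

22


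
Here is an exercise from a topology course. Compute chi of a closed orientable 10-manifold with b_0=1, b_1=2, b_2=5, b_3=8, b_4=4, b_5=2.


By Poincare duality b_k = b_{10-k}, so full Betti numbers: b_0=1, b_1=2, b_2=5, b_3=8, b_4=4, b_5=2, b_6=4, b_7=8, b_8=5, b_9=2, b_10=1.
chi = sum (-1)^k b_k = -2

-2


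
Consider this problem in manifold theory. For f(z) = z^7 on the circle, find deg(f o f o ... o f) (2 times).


deg(f) = 7. Degree is multiplicative: deg(f^2) = (deg f)^2.
deg(f^2) = (7)^2 = 49

49


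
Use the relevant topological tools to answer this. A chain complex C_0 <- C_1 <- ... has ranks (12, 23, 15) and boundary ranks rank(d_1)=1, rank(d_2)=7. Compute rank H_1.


rank H_k = rank(ker d_k) - rank(im d_{k+1}).
rank(ker d_1) = rank(C_1) - rank(d_1) = 23 - 1 = 22.
rank(im d_{1+1}) = 7.
rank H_1 = 22 - 7 = 15

15


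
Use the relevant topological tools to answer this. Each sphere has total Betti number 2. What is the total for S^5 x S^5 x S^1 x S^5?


Total Betti number is multiplicative under products.
Each S^d (d>=1) has total Betti number 2.
There are 4 sphere factors.
Total = 2^4 = 16

16


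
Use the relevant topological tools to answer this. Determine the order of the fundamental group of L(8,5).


pi_1(L(p,q)) = Z/pZ for any q coprime to p.
|pi_1(L(8,5))| = 8

8


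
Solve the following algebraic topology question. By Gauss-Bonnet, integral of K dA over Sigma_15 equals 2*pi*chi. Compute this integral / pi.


Gauss-Bonnet: integral K dA = 2*pi*chi(M).
chi(Sigma_15) = 2 - 2*15 = -28.
(integral K dA)/pi = 2*chi = 2*(-28) = -56

-56


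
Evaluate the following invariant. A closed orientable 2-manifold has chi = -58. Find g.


chi = 2 - 2g for closed orientable surfaces.
-58 = 2 - 2g
2g = 2 - (-58) = 60
g = 30

30


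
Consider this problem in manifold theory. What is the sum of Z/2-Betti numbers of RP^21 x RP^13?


dim H^*(RP^n; Z/2) = n+1 (one Z/2 in each degree 0..n).
Total Betti number is multiplicative.
Total = (21+1) * (13+1) = 22 * 14 = 308

308


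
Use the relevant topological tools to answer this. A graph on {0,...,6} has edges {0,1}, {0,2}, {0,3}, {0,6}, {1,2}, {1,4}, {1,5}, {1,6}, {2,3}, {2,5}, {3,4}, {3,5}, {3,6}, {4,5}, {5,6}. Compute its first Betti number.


b_1 = E - V + (number of components).
E = 15, V = 7, components = 1.
b_1 = 15 - 7 + 1 = 9

9


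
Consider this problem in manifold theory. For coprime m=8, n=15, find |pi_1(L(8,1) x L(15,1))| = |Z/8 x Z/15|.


pi_1(X x Y) = pi_1(X) x pi_1(Y).
pi_1(L(8,1)) = Z/8, pi_1(L(15,1)) = Z/15.
|Z/8 x Z/15| = 8 * 15 = 120

120


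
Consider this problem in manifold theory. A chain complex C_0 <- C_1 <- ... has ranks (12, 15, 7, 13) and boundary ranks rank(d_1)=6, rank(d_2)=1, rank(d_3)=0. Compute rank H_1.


rank H_k = rank(ker d_k) - rank(im d_{k+1}).
rank(ker d_1) = rank(C_1) - rank(d_1) = 15 - 6 = 9.
rank(im d_{1+1}) = 1.
rank H_1 = 9 - 1 = 8

8


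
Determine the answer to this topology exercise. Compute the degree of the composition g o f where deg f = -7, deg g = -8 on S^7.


Degree is multiplicative under composition: deg(g o f) = deg(g) * deg(f).
= -8 * -7 = 56

56


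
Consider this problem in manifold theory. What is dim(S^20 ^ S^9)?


S^m ^ S^n = S^{m+n}.
k = 20 + 9 = 29

29


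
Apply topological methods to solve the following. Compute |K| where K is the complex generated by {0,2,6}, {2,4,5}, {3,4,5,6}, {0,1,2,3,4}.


Each maximal simplex on m vertices has 2^m - 1 nonempty faces.
Take the union (dedupe shared faces).
Total distinct faces = 48

48


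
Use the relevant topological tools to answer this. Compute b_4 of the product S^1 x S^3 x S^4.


Each S^d has Poincare polynomial 1 + t^d.
The product S^1 x S^3 x S^4 has Poincare polynomial prod(1+t^d_i).
Expanding: b_0=1, b_1=1, b_3=1, b_4=2, b_5=1, b_7=1, b_8=1.
b_4 = 2

2


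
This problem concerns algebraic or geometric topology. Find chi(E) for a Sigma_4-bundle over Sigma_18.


For a fiber bundle F -> E -> B (with CW structure): chi(E) = chi(B) * chi(F).
chi(Sigma_18) = -34, chi(Sigma_4) = -6.
chi(E) = (-34) * (-6) = 204

204


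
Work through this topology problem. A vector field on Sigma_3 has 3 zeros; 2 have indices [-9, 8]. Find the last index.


Poincare-Hopf: sum of indices = chi(M).
chi(Sigma_3) = 2 - 2*3 = -4.
Sum of known indices = -1.
x = chi - (sum known) = -4 - (-1) = -3

-3


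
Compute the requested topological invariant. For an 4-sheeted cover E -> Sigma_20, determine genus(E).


For an n-sheeted cover: chi(E) = n * chi(B).
chi(Sigma_20) = 2 - 2*20 = -38.
chi(E) = 4 * (-38) = -152.
genus(E) = (2 - chi(E))/2 = (2 - (-152))/2 = 154/2 = 77

77


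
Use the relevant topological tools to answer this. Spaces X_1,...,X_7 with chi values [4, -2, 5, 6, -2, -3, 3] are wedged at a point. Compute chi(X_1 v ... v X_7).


chi(A v B) = chi(A) + chi(B) - 1 (one point identified).
For 7 spaces: chi = (sum chi_i) - (7 - 1).
sum = 11; chi = 11 - 6 = 5

5


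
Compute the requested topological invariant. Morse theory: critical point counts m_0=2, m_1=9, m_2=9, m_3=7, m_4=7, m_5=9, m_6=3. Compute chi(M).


Morse theory: chi(M) = sum_k (-1)^k m_k where m_k = #(index-k critical points).
= (2) + (-9) + (9) + (-7) + (7) + (-9) + (3) = -4

-4


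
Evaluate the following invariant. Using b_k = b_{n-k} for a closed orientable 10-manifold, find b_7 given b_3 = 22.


Poincare duality for closed orientable n-manifolds: b_k = b_{n-k}.
Here n = 10, so b_7 = b_3 = 22

22
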